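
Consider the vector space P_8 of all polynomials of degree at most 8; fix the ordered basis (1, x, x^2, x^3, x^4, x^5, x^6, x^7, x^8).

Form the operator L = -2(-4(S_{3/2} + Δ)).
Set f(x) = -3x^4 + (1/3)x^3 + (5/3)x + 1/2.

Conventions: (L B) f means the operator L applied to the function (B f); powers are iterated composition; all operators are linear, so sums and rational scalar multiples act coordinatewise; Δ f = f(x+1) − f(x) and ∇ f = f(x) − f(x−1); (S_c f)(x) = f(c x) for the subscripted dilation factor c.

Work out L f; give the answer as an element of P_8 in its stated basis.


the result is g(x) = -(243/2)x^4 - 87x^3 - 136x^2 - 68x - 4

S_{3/2} f = -(243/16)x^4 + (9/8)x^3 + (5/2)x + 1/2
Δ f = -12x^3 - 17x^2 - 11x - 1
(S_{3/2} + Δ) f = -(243/16)x^4 - (87/8)x^3 - 17x^2 - (17/2)x - 1/2
(-4(S_{3/2} + Δ)) f = (243/4)x^4 + (87/2)x^3 + 68x^2 + 34x + 2
(-2(-4(S_{3/2} + Δ))) f = -(243/2)x^4 - 87x^3 - 136x^2 - 68x - 4


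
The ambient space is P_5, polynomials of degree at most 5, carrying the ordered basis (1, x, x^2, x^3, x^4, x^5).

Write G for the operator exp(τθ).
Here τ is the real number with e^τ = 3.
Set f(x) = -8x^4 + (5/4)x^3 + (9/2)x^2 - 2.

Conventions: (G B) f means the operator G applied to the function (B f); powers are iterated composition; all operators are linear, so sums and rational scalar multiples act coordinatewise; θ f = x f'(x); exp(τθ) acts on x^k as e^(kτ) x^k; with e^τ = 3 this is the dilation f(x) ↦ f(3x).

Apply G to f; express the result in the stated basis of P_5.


the result is g(x) = -648x^4 + (135/4)x^3 + (81/2)x^2 - 2

exp(τθ) x^k = e^(kτ) x^k; with e^τ = 3 this sends x^k to 3^k x^k
x^2 ↦ 9 x^2
x^3 ↦ 27 x^3
x^4 ↦ 81 x^4
applying this coordinatewise to f: exp(τθ) f = -648x^4 + (135/4)x^3 + (81/2)x^2 - 2


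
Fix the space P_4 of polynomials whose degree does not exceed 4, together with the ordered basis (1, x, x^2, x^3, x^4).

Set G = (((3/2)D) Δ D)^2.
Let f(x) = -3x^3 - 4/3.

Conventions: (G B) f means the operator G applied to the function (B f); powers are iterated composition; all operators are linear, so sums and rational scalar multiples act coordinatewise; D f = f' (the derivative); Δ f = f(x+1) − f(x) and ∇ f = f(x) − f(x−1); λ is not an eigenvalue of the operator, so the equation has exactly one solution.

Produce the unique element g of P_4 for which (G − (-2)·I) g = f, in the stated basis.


the image equals g(x) = -(3/2)x^3 - 2/3

write g with unknown coordinates in the stated basis and equate coefficients in (G − (-2)·I) g = f
solving from the highest basis element down gives g = -(3/2)x^3 - 2/3
check: G g = 0
so G g − (-2)·g = -3x^3 - 4/3 = f ✓


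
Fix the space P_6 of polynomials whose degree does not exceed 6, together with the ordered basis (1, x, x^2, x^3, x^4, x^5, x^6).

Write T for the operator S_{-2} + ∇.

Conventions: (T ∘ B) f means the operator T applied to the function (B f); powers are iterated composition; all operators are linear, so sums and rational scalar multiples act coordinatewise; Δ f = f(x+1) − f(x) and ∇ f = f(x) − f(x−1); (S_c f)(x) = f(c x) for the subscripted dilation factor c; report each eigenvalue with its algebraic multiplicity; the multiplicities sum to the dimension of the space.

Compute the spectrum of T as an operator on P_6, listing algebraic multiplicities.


λ = -32 (multiplicity 1), λ = -8 (multiplicity 1), λ = -2 (multiplicity 1), λ = 1 (multiplicity 1), λ = 4 (multiplicity 1), λ = 16 (multiplicity 1), λ = 64 (multiplicity 1)

image of 1: 1
image of x: -2x + 1
image of x^2: 4x^2 + 2x - 1
image of x^3: -8x^3 + 3x^2 - 3x + 1
image of x^4: 16x^4 + 4x^3 - 6x^2 + 4x - 1
image of x^5: -32x^5 + 5x^4 - 10x^3 + 10x^2 - 5x + 1
image of x^6: 64x^6 + 6x^5 - 15x^4 + 20x^3 - 15x^2 + 6x - 1
the matrix is upper triangular; its diagonal is (1, -2, 4, -8, 16, -32, 64)
for a triangular matrix the eigenvalues are the diagonal entries, with algebraic multiplicity their repetition count


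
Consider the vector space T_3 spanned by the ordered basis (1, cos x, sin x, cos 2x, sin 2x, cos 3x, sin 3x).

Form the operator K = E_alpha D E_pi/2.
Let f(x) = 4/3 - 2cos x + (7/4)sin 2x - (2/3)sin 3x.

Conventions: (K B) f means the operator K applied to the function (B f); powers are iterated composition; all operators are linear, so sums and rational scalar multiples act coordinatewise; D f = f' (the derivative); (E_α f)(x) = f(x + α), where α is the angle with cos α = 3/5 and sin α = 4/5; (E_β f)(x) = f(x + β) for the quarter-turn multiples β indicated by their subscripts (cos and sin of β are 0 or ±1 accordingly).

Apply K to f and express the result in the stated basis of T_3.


the image equals g(x) = (6/5)cos x - (8/5)sin x + (49/50)cos 2x + (84/25)sin 2x - (88/125)cos 3x + (234/125)sin 3x

E_pi/2 f = 4/3 + 2sin x - (7/4)sin 2x + (2/3)cos 3x
D E_pi/2 f = 2cos x - (7/2)cos 2x - 2sin 3x
E_alpha D E_pi/2 f = (6/5)cos x - (8/5)sin x + (49/50)cos 2x + (84/25)sin 2x - (88/125)cos 3x + (234/125)sin 3x


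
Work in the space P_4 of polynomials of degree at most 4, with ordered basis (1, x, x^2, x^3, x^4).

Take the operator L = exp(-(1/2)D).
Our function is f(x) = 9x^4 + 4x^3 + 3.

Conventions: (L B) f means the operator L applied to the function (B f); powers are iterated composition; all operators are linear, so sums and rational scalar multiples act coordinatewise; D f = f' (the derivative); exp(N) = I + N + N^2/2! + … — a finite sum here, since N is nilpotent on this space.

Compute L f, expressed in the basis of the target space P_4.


order-1 term: -18x^3 - 6x^2
order-2 term: (27/2)x^2 + 3x
order-3 term: -(9/2)x - 1/2
order-4 term: 9/16
the series for exp(-(1/2)D) f terminates at order 4
exp(-(1/2)D) f = 9x^4 - 14x^3 + (15/2)x^2 - (3/2)x + 49/16

g(x) = 9x^4 - 14x^3 + (15/2)x^2 - (3/2)x + 49/16


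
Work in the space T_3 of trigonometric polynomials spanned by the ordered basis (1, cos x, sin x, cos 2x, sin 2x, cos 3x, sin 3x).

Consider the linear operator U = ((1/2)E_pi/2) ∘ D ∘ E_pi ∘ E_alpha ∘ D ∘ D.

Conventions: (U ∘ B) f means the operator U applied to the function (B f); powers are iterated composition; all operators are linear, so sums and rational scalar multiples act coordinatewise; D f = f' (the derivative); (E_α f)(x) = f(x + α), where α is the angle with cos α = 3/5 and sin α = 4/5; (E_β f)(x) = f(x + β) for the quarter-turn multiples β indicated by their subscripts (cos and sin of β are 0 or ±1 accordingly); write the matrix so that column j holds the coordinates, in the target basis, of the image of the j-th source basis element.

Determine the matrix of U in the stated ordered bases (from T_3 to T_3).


the matrix is [[0, 0, 0, 0, 0, 0, 0]; [0, -3/10, -2/5, 0, 0, 0, 0]; [0, 2/5, -3/10, 0, 0, 0, 0]; [0, 0, 0, -96/25, -28/25, 0, 0]; [0, 0, 0, 28/25, -96/25, 0, 0]; [0, 0, 0, 0, 0, -3159/250, 594/125]; [0, 0, 0, 0, 0, -594/125, -3159/250]] (rows listed top to bottom)

image of 1: 0
image of cos x: -(3/10)cos x + (2/5)sin x
image of sin x: -(2/5)cos x - (3/10)sin x
image of cos 2x: -(96/25)cos 2x + (28/25)sin 2x
image of sin 2x: -(28/25)cos 2x - (96/25)sin 2x
image of cos 3x: -(3159/250)cos 3x - (594/125)sin 3x
image of sin 3x: (594/125)cos 3x - (3159/250)sin 3x
each image's coordinates form column j of the matrix


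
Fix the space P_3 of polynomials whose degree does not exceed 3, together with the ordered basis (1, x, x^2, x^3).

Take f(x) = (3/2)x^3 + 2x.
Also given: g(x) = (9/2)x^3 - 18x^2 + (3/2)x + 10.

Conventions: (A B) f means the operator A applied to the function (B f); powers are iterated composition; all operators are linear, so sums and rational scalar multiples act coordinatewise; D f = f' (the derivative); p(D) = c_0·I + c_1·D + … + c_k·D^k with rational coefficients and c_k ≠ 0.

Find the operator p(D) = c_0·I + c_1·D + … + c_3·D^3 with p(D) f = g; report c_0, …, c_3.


D^0 f = (3/2)x^3 + 2x
D^1 f = (9/2)x^2 + 2
D^2 f = 9x
D^3 f = 9
matching coefficients of g against c_0 f + c_1 Df + … from the top degree down determines the c_i
solution: c_0 = 3, c_1 = -4, c_2 = -1/2, c_3 = 2

c_0 = 3, c_1 = -4, c_2 = -1/2, c_3 = 2


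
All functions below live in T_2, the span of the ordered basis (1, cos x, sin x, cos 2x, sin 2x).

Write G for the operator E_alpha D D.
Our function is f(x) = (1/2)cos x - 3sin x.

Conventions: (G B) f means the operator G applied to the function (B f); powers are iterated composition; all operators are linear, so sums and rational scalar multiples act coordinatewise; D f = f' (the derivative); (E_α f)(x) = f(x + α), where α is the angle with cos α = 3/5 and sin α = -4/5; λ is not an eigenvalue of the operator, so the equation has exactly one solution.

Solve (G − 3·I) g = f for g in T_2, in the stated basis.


write g with unknown coordinates in the stated basis and equate coefficients in (G − 3·I) g = f
solving from the highest basis element down gives g = (3/68)cos x + (14/17)sin x
check: G g = (43/68)cos x - (9/17)sin x
so G g − 3·g = (1/2)cos x - 3sin x = f ✓

g(x) = (3/68)cos x + (14/17)sin x


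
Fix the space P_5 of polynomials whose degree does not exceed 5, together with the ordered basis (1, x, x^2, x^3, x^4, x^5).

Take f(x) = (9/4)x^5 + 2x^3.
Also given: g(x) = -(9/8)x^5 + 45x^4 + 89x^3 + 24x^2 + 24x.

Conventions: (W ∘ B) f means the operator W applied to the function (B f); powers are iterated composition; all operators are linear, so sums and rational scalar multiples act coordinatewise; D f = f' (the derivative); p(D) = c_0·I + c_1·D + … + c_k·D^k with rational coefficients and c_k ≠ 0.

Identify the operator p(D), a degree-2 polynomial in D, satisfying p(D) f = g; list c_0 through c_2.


p(D) = -(1/2)·I + 4·D + 2·D^2, i.e. c_0 = -1/2, c_1 = 4, c_2 = 2

D^0 f = (9/4)x^5 + 2x^3
D^1 f = (45/4)x^4 + 6x^2
D^2 f = 45x^3 + 12x
matching coefficients of g against c_0 f + c_1 Df + … from the top degree down determines the c_i
solution: c_0 = -1/2, c_1 = 4, c_2 = 2


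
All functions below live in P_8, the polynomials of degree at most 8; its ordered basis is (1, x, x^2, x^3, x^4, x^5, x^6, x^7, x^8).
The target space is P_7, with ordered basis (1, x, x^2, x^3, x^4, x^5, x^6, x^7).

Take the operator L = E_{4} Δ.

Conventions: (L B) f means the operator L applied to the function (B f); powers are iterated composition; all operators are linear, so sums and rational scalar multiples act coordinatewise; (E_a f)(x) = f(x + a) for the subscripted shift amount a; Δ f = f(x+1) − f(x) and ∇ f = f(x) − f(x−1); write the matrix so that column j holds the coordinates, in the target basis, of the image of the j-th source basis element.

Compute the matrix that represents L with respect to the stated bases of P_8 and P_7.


image of 1: 0
image of x: 1
image of x^2: 2x + 9
image of x^3: 3x^2 + 27x + 61
image of x^4: 4x^3 + 54x^2 + 244x + 369
image of x^5: 5x^4 + 90x^3 + 610x^2 + 1845x + 2101
image of x^6: 6x^5 + 135x^4 + 1220x^3 + 5535x^2 + 12606x + 11529
image of x^7: 7x^6 + 189x^5 + 2135x^4 + 12915x^3 + 44121x^2 + 80703x + 61741
image of x^8: 8x^7 + 252x^6 + 3416x^5 + 25830x^4 + 117656x^3 + 322812x^2 + 493928x + 325089
each image's coordinates form column j of the matrix

the matrix is [[0, 1, 9, 61, 369, 2101, 11529, 61741, 325089]; [0, 0, 2, 27, 244, 1845, 12606, 80703, 493928]; [0, 0, 0, 3, 54, 610, 5535, 44121, 322812]; [0, 0, 0, 0, 4, 90, 1220, 12915, 117656]; [0, 0, 0, 0, 0, 5, 135, 2135, 25830]; [0, 0, 0, 0, 0, 0, 6, 189, 3416]; [0, 0, 0, 0, 0, 0, 0, 7, 252]; [0, 0, 0, 0, 0, 0, 0, 0, 8]] (rows listed top to bottom)


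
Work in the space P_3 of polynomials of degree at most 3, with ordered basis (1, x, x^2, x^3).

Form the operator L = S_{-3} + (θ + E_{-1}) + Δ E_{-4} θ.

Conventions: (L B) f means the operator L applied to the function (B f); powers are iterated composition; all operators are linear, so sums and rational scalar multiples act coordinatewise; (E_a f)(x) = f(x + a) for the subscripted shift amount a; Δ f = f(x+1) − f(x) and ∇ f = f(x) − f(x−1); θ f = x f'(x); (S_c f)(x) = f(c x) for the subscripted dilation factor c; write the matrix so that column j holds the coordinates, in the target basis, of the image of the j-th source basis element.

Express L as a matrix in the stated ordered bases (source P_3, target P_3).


image of 1: 2
image of x: -x
image of x^2: 12x^2 + 2x - 13
image of x^3: -23x^3 + 6x^2 - 60x + 110
each image's coordinates form column j of the matrix

the matrix is [[2, 0, -13, 110]; [0, -1, 2, -60]; [0, 0, 12, 6]; [0, 0, 0, -23]] (rows listed top to bottom)


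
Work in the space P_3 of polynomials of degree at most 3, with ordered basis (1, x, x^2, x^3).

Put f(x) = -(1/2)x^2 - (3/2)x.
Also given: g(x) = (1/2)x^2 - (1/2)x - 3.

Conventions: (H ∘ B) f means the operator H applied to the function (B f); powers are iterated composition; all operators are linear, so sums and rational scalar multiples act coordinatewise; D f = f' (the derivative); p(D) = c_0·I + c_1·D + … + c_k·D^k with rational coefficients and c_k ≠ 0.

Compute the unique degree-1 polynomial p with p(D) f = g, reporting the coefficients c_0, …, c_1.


D^0 f = -(1/2)x^2 - (3/2)x
D^1 f = -x - 3/2
matching coefficients of g against c_0 f + c_1 Df + … from the top degree down determines the c_i
solution: c_0 = -1, c_1 = 2

c_0 = -1, c_1 = 2


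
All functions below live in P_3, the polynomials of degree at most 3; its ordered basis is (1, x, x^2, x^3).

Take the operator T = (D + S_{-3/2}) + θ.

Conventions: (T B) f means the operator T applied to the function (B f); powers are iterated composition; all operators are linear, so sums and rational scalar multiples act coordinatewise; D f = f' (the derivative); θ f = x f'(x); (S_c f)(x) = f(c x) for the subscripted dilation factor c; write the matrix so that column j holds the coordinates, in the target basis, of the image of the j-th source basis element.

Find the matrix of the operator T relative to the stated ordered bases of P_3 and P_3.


the matrix is [[1, 1, 0, 0]; [0, -1/2, 2, 0]; [0, 0, 17/4, 3]; [0, 0, 0, -3/8]] (rows listed top to bottom)

image of 1: 1
image of x: -(1/2)x + 1
image of x^2: (17/4)x^2 + 2x
image of x^3: -(3/8)x^3 + 3x^2
each image's coordinates form column j of the matrix


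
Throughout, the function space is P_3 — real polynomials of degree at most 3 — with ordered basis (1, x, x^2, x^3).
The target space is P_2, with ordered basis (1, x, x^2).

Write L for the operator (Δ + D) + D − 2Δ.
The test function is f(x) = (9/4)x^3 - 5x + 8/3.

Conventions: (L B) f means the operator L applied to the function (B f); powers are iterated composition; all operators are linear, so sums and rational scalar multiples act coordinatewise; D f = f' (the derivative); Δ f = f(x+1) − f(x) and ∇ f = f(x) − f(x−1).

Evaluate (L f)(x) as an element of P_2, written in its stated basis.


the result is g(x) = (27/4)x^2 - (27/4)x - 29/4

Δ f = (27/4)x^2 + (27/4)x - 11/4
D f = (27/4)x^2 - 5
(Δ + D) f = (27/2)x^2 + (27/4)x - 31/4
D f = (27/4)x^2 - 5
Δ f = (27/4)x^2 + (27/4)x - 11/4
(-2Δ) f = -(27/2)x^2 - (27/2)x + 11/2
((Δ + D) + D − 2Δ) f = (27/4)x^2 - (27/4)x - 29/4


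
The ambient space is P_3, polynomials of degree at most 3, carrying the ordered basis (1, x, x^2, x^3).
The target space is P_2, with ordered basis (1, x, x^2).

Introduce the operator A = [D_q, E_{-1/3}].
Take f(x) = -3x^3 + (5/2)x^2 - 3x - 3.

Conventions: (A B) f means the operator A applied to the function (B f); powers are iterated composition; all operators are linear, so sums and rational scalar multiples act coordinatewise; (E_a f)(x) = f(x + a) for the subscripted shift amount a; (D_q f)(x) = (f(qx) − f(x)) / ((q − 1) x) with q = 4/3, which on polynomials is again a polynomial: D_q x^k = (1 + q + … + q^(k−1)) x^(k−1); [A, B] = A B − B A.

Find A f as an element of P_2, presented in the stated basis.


E_{-1/3} f = -3x^3 + (11/2)x^2 - (17/3)x - 29/18
D_q E_{-1/3} f = -(37/3)x^2 + (77/6)x - 17/3
D_q f = -(37/3)x^2 + (35/6)x - 3
E_{-1/3} D_q f = -(37/3)x^2 + (253/18)x - 341/54
[D_q, E_{-1/3}] f = -(11/9)x + 35/54

the image equals g(x) = -(11/9)x + 35/54


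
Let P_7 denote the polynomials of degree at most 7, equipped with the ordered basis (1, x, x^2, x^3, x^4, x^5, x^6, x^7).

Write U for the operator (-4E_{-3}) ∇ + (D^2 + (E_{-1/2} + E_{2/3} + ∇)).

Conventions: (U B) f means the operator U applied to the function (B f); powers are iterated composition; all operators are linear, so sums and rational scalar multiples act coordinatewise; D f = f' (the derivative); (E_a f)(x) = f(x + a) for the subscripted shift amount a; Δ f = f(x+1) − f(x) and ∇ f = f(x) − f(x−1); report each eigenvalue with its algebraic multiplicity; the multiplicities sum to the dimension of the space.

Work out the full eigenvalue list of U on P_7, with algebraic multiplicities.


image of 1: 2
image of x: 2x - 17/6
image of x^2: 2x^2 - (17/3)x + 1069/36
image of x^3: 2x^3 - (17/2)x^2 + (1069/12)x - 31715/216
image of x^4: 2x^4 - (34/3)x^3 + (1069/6)x^2 - (31715/54)x + 906241/1296
image of x^5: 2x^5 - (85/6)x^4 + (5345/18)x^3 - (158575/108)x^2 + (4531205/1296)x - 24283667/7776
image of x^6: 2x^6 - 17x^5 + (5345/12)x^4 - (158575/54)x^3 + (4531205/432)x^2 - (24283667/1296)x + 628321177/46656
image of x^7: 2x^7 - (119/6)x^6 + (7483/12)x^5 - (1110025/216)x^4 + (31718435/1296)x^3 - (169985669/2592)x^2 + (4398248239/46656)x - 15896711435/279936
the matrix is upper triangular; its diagonal is (2, 2, 2, 2, 2, 2, 2, 2)
for a triangular matrix the eigenvalues are the diagonal entries, with algebraic multiplicity their repetition count

λ = 2 (multiplicity 8)


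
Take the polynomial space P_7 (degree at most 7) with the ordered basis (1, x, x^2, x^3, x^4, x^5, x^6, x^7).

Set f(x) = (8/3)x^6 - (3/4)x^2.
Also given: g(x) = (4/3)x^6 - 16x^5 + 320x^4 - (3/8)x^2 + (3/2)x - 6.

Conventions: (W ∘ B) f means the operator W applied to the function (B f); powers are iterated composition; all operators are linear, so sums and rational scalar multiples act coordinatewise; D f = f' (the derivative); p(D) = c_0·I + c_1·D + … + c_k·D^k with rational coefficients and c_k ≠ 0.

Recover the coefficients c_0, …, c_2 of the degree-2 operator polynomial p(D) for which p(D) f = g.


D^0 f = (8/3)x^6 - (3/4)x^2
D^1 f = 16x^5 - (3/2)x
D^2 f = 80x^4 - 3/2
matching coefficients of g against c_0 f + c_1 Df + … from the top degree down determines the c_i
solution: c_0 = 1/2, c_1 = -1, c_2 = 4

p(D) = (1/2)·I − D + 4·D^2, i.e. c_0 = 1/2, c_1 = -1, c_2 = 4


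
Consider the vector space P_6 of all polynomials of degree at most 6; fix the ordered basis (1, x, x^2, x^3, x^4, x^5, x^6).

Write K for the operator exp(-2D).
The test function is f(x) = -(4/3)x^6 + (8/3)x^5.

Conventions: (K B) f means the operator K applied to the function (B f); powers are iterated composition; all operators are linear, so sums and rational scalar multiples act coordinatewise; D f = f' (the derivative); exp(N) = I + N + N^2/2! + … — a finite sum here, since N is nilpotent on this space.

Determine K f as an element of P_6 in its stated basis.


the image equals g(x) = -(4/3)x^6 + (56/3)x^5 - (320/3)x^4 + 320x^3 - (1600/3)x^2 + (1408/3)x - 512/3

order-1 term: 16x^5 - (80/3)x^4
order-2 term: -80x^4 + (320/3)x^3
order-3 term: (640/3)x^3 - (640/3)x^2
order-4 term: -320x^2 + (640/3)x
order-5 term: 256x - 256/3
order-6 term: -256/3
the series for exp(-2D) f terminates at order 6
exp(-2D) f = -(4/3)x^6 + (56/3)x^5 - (320/3)x^4 + 320x^3 - (1600/3)x^2 + (1408/3)x - 512/3


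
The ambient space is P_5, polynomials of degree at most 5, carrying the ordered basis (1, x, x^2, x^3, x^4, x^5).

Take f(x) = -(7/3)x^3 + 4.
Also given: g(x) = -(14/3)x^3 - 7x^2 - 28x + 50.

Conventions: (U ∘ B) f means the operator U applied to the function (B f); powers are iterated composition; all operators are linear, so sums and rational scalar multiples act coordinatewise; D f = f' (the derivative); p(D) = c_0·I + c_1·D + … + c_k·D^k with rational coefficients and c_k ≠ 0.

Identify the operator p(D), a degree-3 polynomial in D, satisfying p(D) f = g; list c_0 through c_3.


D^0 f = -(7/3)x^3 + 4
D^1 f = -7x^2
D^2 f = -14x
D^3 f = -14
matching coefficients of g against c_0 f + c_1 Df + … from the top degree down determines the c_i
solution: c_0 = 2, c_1 = 1, c_2 = 2, c_3 = -3

p(D) = 2·I + D + 2·D^2 − 3·D^3, i.e. c_0 = 2, c_1 = 1, c_2 = 2, c_3 = -3


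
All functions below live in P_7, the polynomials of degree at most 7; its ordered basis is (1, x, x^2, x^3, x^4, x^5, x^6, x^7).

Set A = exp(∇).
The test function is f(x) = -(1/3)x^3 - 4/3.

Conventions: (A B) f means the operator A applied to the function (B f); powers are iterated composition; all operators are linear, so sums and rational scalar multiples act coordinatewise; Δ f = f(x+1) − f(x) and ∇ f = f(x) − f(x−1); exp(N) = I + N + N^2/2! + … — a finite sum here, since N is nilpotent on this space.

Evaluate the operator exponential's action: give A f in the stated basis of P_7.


the result is g(x) = -(1/3)x^3 - x^2 - 1

order-1 term: -x^2 + x - 1/3
order-2 term: -x + 1
order-3 term: -1/3
the series for exp(∇) f terminates at order 3
exp(∇) f = -(1/3)x^3 - x^2 - 1


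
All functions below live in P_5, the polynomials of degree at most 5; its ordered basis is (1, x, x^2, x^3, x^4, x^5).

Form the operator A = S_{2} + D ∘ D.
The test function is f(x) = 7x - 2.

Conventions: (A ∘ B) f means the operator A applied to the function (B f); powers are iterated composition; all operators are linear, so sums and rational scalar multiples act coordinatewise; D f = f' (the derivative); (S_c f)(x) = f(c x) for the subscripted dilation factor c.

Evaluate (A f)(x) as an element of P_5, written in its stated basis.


S_{2} f = 14x - 2
D f = 7
D D f = 0
(S_{2} + D ∘ D) f = 14x - 2

g(x) = 14x - 2


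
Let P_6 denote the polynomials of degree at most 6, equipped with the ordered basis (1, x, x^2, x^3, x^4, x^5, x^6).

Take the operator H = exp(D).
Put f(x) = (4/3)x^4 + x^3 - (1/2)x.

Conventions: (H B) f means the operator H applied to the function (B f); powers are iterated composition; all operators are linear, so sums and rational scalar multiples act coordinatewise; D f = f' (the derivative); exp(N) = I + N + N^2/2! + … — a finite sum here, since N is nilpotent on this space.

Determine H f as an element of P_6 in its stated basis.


order-1 term: (16/3)x^3 + 3x^2 - 1/2
order-2 term: 8x^2 + 3x
order-3 term: (16/3)x + 1
order-4 term: 4/3
the series for exp(D) f terminates at order 4
exp(D) f = (4/3)x^4 + (19/3)x^3 + 11x^2 + (47/6)x + 11/6

the result is g(x) = (4/3)x^4 + (19/3)x^3 + 11x^2 + (47/6)x + 11/6


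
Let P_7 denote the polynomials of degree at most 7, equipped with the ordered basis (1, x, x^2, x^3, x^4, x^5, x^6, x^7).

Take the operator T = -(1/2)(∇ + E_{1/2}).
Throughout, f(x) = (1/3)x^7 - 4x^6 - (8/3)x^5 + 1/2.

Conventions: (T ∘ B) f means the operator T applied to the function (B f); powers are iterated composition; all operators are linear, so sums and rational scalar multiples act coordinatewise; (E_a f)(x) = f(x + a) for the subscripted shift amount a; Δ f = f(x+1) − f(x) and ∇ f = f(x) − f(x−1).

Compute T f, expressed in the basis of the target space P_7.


the image equals g(x) = -(1/6)x^7 + (1/4)x^6 + (527/24)x^5 - (305/16)x^4 + (1295/32)x^3 - (1071/64)x^2 + (931/128)x - 259/256

∇ f = (7/3)x^6 - 31x^5 + (175/3)x^4 - 65x^3 + (121/3)x^2 - 13x + 5/3
E_{1/2} f = (1/3)x^7 - (17/6)x^6 - (155/12)x^5 - (485/24)x^4 - (255/16)x^3 - (659/96)x^2 - (99/64)x + 137/384
(∇ + E_{1/2}) f = (1/3)x^7 - (1/2)x^6 - (527/12)x^5 + (305/8)x^4 - (1295/16)x^3 + (1071/32)x^2 - (931/64)x + 259/128
(-(1/2)(∇ + E_{1/2})) f = -(1/6)x^7 + (1/4)x^6 + (527/24)x^5 - (305/16)x^4 + (1295/32)x^3 - (1071/64)x^2 + (931/128)x - 259/256


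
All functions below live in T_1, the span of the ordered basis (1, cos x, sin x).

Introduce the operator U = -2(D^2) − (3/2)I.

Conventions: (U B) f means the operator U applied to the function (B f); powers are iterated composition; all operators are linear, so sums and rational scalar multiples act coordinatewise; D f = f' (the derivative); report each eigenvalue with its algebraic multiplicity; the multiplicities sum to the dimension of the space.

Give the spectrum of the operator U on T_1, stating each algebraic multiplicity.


λ = -3/2 (multiplicity 1), λ = 1/2 (multiplicity 2)

image of 1: -3/2
image of cos x: (1/2)cos x
image of sin x: (1/2)sin x
the matrix is diagonal; its diagonal is (-3/2, 1/2, 1/2)
for a triangular matrix the eigenvalues are the diagonal entries, with algebraic multiplicity their repetition count


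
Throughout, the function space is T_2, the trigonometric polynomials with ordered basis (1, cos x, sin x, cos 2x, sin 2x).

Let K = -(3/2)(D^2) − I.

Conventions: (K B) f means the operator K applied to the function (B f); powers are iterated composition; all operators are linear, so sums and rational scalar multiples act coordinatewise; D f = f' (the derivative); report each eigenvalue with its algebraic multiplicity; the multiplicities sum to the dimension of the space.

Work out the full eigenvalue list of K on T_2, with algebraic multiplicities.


image of 1: -1
image of cos x: (1/2)cos x
image of sin x: (1/2)sin x
image of cos 2x: 5cos 2x
image of sin 2x: 5sin 2x
the matrix is diagonal; its diagonal is (-1, 1/2, 1/2, 5, 5)
for a triangular matrix the eigenvalues are the diagonal entries, with algebraic multiplicity their repetition count

λ = -1 (multiplicity 1), λ = 1/2 (multiplicity 2), λ = 5 (multiplicity 2)


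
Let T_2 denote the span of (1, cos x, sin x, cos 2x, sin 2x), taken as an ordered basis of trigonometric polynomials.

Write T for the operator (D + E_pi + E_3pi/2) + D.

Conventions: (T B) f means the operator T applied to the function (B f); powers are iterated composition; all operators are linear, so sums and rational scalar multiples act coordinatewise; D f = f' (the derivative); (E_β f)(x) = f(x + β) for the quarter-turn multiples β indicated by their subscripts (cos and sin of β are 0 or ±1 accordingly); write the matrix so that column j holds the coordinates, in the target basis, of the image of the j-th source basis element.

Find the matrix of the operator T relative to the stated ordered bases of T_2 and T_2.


image of 1: 2
image of cos x: -cos x - sin x
image of sin x: cos x - sin x
image of cos 2x: -4sin 2x
image of sin 2x: 4cos 2x
each image's coordinates form column j of the matrix

the matrix is [[2, 0, 0, 0, 0]; [0, -1, 1, 0, 0]; [0, -1, -1, 0, 0]; [0, 0, 0, 0, 4]; [0, 0, 0, -4, 0]] (rows listed top to bottom)


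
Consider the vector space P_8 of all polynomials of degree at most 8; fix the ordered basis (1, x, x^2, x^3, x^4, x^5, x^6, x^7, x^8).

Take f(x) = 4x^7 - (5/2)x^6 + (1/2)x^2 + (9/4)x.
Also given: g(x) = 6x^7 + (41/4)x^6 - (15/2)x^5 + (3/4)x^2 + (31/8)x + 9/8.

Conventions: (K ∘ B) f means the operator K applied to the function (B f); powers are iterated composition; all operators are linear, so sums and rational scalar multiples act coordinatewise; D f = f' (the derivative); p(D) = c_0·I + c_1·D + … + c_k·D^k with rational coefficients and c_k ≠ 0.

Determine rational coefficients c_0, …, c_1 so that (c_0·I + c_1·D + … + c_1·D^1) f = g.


D^0 f = 4x^7 - (5/2)x^6 + (1/2)x^2 + (9/4)x
D^1 f = 28x^6 - 15x^5 + x + 9/4
matching coefficients of g against c_0 f + c_1 Df + … from the top degree down determines the c_i
solution: c_0 = 3/2, c_1 = 1/2

c_0 = 3/2, c_1 = 1/2


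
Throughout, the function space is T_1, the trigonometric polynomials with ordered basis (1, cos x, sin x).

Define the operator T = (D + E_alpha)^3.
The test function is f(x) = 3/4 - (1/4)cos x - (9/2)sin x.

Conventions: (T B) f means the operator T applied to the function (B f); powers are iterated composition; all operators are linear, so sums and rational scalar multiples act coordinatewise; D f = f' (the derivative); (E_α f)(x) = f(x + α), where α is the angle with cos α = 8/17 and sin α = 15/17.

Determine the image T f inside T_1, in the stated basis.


D f = -(9/2)cos x + (1/4)sin x
E_alpha f = 3/4 - (139/34)cos x - (129/68)sin x
(D + E_alpha) f = 3/4 - (146/17)cos x - (28/17)sin x
D (D + E_alpha) f = -(28/17)cos x + (146/17)sin x
E_alpha (D + E_alpha) f = 3/4 - (1588/289)cos x + (1966/289)sin x
(D + E_alpha) (D + E_alpha) f = 3/4 - (2064/289)cos x + (4448/289)sin x
D (D + E_alpha) (D + E_alpha) f = (4448/289)cos x + (2064/289)sin x
E_alpha (D + E_alpha) (D + E_alpha) f = 3/4 + (50208/4913)cos x + (66544/4913)sin x
(D + E_alpha) (D + E_alpha) (D + E_alpha) f = 3/4 + (125824/4913)cos x + (101632/4913)sin x

the result is g(x) = 3/4 + (125824/4913)cos x + (101632/4913)sin x


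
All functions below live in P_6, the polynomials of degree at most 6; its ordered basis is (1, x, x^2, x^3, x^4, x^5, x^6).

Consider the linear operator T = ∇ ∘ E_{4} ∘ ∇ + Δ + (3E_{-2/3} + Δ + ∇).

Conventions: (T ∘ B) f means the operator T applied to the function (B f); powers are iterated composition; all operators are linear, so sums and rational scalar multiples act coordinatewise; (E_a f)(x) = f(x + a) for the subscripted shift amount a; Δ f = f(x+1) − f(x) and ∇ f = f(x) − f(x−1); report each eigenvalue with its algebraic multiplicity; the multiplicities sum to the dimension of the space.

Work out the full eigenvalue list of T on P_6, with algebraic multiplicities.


image of 1: 3
image of x: 3x + 1
image of x^2: 3x^2 + 2x + 13/3
image of x^3: 3x^3 + 3x^2 + 13x + 181/9
image of x^4: 3x^4 + 4x^3 + 26x^2 + (724/9)x + 3013/27
image of x^5: 3x^5 + 5x^4 + (130/3)x^3 + (1810/9)x^2 + (15065/27)x + 46381/81
image of x^6: 3x^6 + 6x^5 + 65x^4 + (3620/9)x^3 + (15065/9)x^2 + (92762/27)x + 656893/243
the matrix is upper triangular; its diagonal is (3, 3, 3, 3, 3, 3, 3)
for a triangular matrix the eigenvalues are the diagonal entries, with algebraic multiplicity their repetition count

λ = 3 (multiplicity 7)


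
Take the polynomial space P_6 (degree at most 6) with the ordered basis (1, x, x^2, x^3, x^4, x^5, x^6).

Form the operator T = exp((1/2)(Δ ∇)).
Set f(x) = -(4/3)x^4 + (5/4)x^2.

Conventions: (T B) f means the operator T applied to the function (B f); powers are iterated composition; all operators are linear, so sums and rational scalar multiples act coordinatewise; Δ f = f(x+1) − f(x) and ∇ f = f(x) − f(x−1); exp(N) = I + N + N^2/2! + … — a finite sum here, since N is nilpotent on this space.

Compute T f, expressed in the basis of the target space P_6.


g(x) = -(4/3)x^4 - (27/4)x^2 - 49/12

order-1 term: -8x^2 - 1/12
order-2 term: -4
the series for exp((1/2)(Δ ∇)) f terminates at order 2
exp((1/2)(Δ ∇)) f = -(4/3)x^4 - (27/4)x^2 - 49/12


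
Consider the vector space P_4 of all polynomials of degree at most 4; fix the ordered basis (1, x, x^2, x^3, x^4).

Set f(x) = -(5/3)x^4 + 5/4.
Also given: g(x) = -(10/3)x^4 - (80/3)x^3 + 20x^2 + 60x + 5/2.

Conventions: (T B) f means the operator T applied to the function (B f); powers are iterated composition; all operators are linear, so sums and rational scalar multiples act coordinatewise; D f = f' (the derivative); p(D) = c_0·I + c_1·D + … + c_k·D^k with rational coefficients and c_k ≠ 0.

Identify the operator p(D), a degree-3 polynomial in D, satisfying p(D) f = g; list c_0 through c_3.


D^0 f = -(5/3)x^4 + 5/4
D^1 f = -(20/3)x^3
D^2 f = -20x^2
D^3 f = -40x
matching coefficients of g against c_0 f + c_1 Df + … from the top degree down determines the c_i
solution: c_0 = 2, c_1 = 4, c_2 = -1, c_3 = -3/2

p(D) = 2·I + 4·D − D^2 − (3/2)·D^3, i.e. c_0 = 2, c_1 = 4, c_2 = -1, c_3 = -3/2


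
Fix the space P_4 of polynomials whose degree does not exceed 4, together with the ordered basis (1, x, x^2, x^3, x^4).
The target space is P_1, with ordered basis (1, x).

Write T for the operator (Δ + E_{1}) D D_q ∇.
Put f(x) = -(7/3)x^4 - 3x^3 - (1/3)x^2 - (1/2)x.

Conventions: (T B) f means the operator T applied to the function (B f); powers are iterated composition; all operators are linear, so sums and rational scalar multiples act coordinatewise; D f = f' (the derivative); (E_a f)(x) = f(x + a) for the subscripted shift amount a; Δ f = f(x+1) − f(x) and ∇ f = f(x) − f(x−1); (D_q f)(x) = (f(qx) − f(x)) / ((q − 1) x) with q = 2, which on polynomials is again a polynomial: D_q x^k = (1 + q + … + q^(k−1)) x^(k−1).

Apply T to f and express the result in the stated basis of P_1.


∇ f = -(28/3)x^3 + 5x^2 - x - 5/6
D_q ∇ f = -(196/3)x^2 + 15x - 1
D D_q ∇ f = -(392/3)x + 15
Δ (D D_q ∇) f = -392/3
E_{1} (D D_q ∇) f = -(392/3)x - 347/3
(Δ + E_{1}) (D D_q ∇) f = -(392/3)x - 739/3

the result is g(x) = -(392/3)x - 739/3


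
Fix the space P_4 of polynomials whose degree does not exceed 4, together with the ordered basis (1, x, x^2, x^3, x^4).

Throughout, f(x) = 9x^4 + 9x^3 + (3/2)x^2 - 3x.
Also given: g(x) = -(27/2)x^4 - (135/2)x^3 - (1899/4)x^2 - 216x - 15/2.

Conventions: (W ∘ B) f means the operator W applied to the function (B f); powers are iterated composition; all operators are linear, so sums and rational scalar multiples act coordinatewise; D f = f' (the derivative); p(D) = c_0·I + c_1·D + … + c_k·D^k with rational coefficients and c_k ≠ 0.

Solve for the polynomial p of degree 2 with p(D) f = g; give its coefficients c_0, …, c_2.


D^0 f = 9x^4 + 9x^3 + (3/2)x^2 - 3x
D^1 f = 36x^3 + 27x^2 + 3x - 3
D^2 f = 108x^2 + 54x + 3
matching coefficients of g against c_0 f + c_1 Df + … from the top degree down determines the c_i
solution: c_0 = -3/2, c_1 = -3/2, c_2 = -4

c_0 = -3/2, c_1 = -3/2, c_2 = -4


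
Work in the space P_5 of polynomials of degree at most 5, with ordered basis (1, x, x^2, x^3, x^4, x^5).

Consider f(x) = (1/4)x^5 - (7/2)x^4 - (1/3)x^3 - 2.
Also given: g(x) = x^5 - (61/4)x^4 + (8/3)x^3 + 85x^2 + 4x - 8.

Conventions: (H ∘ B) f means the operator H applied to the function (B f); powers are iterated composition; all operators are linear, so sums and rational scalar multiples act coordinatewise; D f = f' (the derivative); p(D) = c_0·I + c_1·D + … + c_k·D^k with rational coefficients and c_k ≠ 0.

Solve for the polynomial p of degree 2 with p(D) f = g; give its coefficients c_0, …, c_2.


p(D) = 4·I − D − 2·D^2, i.e. c_0 = 4, c_1 = -1, c_2 = -2

D^0 f = (1/4)x^5 - (7/2)x^4 - (1/3)x^3 - 2
D^1 f = (5/4)x^4 - 14x^3 - x^2
D^2 f = 5x^3 - 42x^2 - 2x
matching coefficients of g against c_0 f + c_1 Df + … from the top degree down determines the c_i
solution: c_0 = 4, c_1 = -1, c_2 = -2


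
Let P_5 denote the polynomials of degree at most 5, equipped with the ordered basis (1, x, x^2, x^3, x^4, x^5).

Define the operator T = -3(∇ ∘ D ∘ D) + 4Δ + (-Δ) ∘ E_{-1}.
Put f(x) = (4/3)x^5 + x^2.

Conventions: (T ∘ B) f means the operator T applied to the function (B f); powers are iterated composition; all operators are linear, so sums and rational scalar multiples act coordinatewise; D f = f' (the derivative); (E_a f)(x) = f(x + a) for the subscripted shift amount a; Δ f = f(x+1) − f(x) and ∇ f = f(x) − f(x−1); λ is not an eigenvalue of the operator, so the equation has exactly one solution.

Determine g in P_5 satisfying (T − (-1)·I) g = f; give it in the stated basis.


write g with unknown coordinates in the stated basis and equate coefficients in (T − (-1)·I) g = f
solving from the highest basis element down gives g = (4/3)x^5 - 20x^4 + (520/3)x^3 - 759x^2 + (1442/3)x + 5849
check: T g = 20x^4 - (520/3)x^3 + 760x^2 - (1442/3)x - 5849
so T g − (-1)·g = (4/3)x^5 + x^2 = f ✓

g(x) = (4/3)x^5 - 20x^4 + (520/3)x^3 - 759x^2 + (1442/3)x + 5849


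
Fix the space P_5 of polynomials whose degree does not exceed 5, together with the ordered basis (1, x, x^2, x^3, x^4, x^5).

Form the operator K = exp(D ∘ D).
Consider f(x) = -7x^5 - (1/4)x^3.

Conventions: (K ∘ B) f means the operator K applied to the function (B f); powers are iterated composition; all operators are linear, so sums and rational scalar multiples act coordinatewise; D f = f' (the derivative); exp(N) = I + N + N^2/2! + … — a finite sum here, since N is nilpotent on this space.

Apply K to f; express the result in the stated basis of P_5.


the image equals g(x) = -7x^5 - (561/4)x^3 - (843/2)x

order-1 term: -140x^3 - (3/2)x
order-2 term: -420x
the series for exp(D ∘ D) f terminates at order 2
exp(D ∘ D) f = -7x^5 - (561/4)x^3 - (843/2)x


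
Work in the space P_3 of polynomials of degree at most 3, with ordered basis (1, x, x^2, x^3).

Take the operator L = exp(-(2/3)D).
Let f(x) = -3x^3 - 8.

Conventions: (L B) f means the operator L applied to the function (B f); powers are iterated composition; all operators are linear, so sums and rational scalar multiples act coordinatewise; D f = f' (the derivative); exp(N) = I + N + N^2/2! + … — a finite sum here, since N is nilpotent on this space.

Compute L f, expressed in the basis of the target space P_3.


order-1 term: 6x^2
order-2 term: -4x
order-3 term: 8/9
the series for exp(-(2/3)D) f terminates at order 3
exp(-(2/3)D) f = -3x^3 + 6x^2 - 4x - 64/9

the image equals g(x) = -3x^3 + 6x^2 - 4x - 64/9


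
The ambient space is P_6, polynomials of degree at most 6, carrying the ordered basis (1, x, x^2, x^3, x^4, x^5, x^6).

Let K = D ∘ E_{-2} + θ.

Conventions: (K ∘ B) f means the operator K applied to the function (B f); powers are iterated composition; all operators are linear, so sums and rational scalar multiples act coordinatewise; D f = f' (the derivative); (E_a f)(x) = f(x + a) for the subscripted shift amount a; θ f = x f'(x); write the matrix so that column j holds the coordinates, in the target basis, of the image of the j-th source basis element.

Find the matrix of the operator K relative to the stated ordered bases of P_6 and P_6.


the matrix is [[0, 1, -4, 12, -32, 80, -192]; [0, 1, 2, -12, 48, -160, 480]; [0, 0, 2, 3, -24, 120, -480]; [0, 0, 0, 3, 4, -40, 240]; [0, 0, 0, 0, 4, 5, -60]; [0, 0, 0, 0, 0, 5, 6]; [0, 0, 0, 0, 0, 0, 6]] (rows listed top to bottom)

image of 1: 0
image of x: x + 1
image of x^2: 2x^2 + 2x - 4
image of x^3: 3x^3 + 3x^2 - 12x + 12
image of x^4: 4x^4 + 4x^3 - 24x^2 + 48x - 32
image of x^5: 5x^5 + 5x^4 - 40x^3 + 120x^2 - 160x + 80
image of x^6: 6x^6 + 6x^5 - 60x^4 + 240x^3 - 480x^2 + 480x - 192
each image's coordinates form column j of the matrix


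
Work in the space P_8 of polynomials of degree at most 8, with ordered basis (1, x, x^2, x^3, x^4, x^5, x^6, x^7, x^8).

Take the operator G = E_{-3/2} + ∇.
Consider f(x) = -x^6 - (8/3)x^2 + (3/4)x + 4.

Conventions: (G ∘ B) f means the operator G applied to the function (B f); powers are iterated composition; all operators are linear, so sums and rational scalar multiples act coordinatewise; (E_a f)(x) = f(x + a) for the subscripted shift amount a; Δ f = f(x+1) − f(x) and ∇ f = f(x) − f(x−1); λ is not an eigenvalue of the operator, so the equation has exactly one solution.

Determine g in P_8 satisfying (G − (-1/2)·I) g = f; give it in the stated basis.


write g with unknown coordinates in the stated basis and equate coefficients in (G − (-1/2)·I) g = f
solving from the highest basis element down gives g = -(2/3)x^6 - (4/3)x^5 + (55/9)x^4 - (50/27)x^3 - (3047/108)x^2 + (8261/324)x + 54239/3888
check: G g = -(2/3)x^6 + (2/3)x^5 - (55/18)x^4 + (25/27)x^3 + (2471/216)x^2 - (7775/648)x - 23135/7776
so G g − (-1/2)·g = -x^6 - (8/3)x^2 + (3/4)x + 4 = f ✓

the result is g(x) = -(2/3)x^6 - (4/3)x^5 + (55/9)x^4 - (50/27)x^3 - (3047/108)x^2 + (8261/324)x + 54239/3888


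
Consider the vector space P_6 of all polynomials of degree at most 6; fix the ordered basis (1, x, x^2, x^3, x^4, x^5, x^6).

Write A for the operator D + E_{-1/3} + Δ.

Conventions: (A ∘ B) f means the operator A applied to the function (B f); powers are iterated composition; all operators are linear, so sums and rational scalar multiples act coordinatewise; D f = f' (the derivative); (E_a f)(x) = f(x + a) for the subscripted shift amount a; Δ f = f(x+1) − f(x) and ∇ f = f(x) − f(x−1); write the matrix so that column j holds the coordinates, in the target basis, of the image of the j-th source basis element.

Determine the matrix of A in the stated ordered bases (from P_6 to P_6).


the matrix is [[1, 5/3, 10/9, 26/27, 82/81, 242/243, 730/729]; [0, 1, 10/3, 10/3, 104/27, 410/81, 484/81]; [0, 0, 1, 5, 20/3, 260/27, 410/27]; [0, 0, 0, 1, 20/3, 100/9, 520/27]; [0, 0, 0, 0, 1, 25/3, 50/3]; [0, 0, 0, 0, 0, 1, 10]; [0, 0, 0, 0, 0, 0, 1]] (rows listed top to bottom)

image of 1: 1
image of x: x + 5/3
image of x^2: x^2 + (10/3)x + 10/9
image of x^3: x^3 + 5x^2 + (10/3)x + 26/27
image of x^4: x^4 + (20/3)x^3 + (20/3)x^2 + (104/27)x + 82/81
image of x^5: x^5 + (25/3)x^4 + (100/9)x^3 + (260/27)x^2 + (410/81)x + 242/243
image of x^6: x^6 + 10x^5 + (50/3)x^4 + (520/27)x^3 + (410/27)x^2 + (484/81)x + 730/729
each image's coordinates form column j of the matrix
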